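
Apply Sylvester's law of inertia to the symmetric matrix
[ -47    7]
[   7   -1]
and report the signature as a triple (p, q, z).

Answer: (1, 1, 0)

Derivation:
step 0: pivot -47 → sign −
step 1: pivot 2/47 → sign +
signature = (1, 1, 0)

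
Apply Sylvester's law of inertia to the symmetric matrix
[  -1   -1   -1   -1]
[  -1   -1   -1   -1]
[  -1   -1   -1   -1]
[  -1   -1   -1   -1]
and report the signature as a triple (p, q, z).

step 0: pivot -1 → sign −
step 1: row/col 1 already zero → sign 0
step 2: row/col 2 already zero → sign 0
step 3: row/col 3 already zero → sign 0
signature = (0, 1, 3)

Answer: (0, 1, 3)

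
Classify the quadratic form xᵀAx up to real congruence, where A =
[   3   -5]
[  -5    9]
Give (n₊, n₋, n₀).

step 0: pivot 3 → sign +
step 1: pivot 2/3 → sign +
signature = (2, 0, 0)

Answer: (2, 0, 0)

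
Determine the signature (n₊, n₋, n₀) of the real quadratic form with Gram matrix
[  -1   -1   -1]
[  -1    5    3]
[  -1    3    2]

step 0: pivot -1 → sign −
step 1: pivot 6 → sign +
step 2: pivot 1/3 → sign +
signature = (2, 1, 0)

Answer: (2, 1, 0)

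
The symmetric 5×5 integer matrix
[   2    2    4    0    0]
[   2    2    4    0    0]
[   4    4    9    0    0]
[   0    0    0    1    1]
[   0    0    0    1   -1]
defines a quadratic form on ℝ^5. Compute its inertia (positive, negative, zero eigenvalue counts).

step 0: pivot 2 → sign +
step 1: pivot 1 → sign +
step 2: pivot 1 → sign +
step 3: pivot -2 → sign −
step 4: row/col 4 already zero → sign 0
signature = (3, 1, 1)

Answer: (3, 1, 1)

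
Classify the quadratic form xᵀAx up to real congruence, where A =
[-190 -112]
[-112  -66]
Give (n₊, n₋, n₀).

step 0: pivot -190 → sign −
step 1: pivot 2/95 → sign +
signature = (1, 1, 0)

Answer: (1, 1, 0)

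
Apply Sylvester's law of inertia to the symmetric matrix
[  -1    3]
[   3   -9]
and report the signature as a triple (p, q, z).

step 0: pivot -1 → sign −
step 1: row/col 1 already zero → sign 0
signature = (0, 1, 1)

Answer: (0, 1, 1)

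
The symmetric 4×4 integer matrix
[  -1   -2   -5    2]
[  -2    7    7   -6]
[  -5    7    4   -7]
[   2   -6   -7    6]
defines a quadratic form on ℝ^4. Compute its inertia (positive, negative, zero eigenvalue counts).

Answer: (3, 1, 0)

Derivation:
step 0: pivot -1 → sign −
step 1: pivot 11 → sign +
step 2: pivot 30/11 → sign +
step 3: pivot 1/30 → sign +
signature = (3, 1, 0)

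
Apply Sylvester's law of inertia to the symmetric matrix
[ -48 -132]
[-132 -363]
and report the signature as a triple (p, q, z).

step 0: pivot -48 → sign −
step 1: row/col 1 already zero → sign 0
signature = (0, 1, 1)

Answer: (0, 1, 1)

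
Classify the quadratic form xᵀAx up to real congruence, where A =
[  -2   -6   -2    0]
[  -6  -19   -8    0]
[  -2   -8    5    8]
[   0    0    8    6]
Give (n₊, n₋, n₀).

step 0: pivot -2 → sign −
step 1: pivot -1 → sign −
step 2: pivot 11 → sign +
step 3: pivot 2/11 → sign +
signature = (2, 2, 0)

Answer: (2, 2, 0)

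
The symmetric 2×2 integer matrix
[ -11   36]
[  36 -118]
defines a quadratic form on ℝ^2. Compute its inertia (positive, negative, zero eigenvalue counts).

Answer: (0, 2, 0)

Derivation:
step 0: pivot -11 → sign −
step 1: pivot -2/11 → sign −
signature = (0, 2, 0)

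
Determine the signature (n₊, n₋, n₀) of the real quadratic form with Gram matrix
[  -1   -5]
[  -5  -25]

Answer: (0, 1, 1)

Derivation:
step 0: pivot -1 → sign −
step 1: row/col 1 already zero → sign 0
signature = (0, 1, 1)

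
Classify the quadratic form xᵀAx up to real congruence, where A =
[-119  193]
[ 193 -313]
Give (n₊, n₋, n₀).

Answer: (1, 1, 0)

Derivation:
step 0: pivot -119 → sign −
step 1: pivot 2/119 → sign +
signature = (1, 1, 0)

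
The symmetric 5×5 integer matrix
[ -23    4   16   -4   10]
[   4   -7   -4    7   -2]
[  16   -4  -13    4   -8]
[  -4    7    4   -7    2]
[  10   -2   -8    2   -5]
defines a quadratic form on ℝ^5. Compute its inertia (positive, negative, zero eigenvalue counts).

Answer: (0, 4, 1)

Derivation:
step 0: pivot -23 → sign −
step 1: pivot -145/23 → sign −
step 2: pivot -237/145 → sign −
step 3: pivot -3/79 → sign −
step 4: row/col 4 already zero → sign 0
signature = (0, 4, 1)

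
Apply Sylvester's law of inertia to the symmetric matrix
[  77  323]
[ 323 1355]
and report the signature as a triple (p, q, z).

step 0: pivot 77 → sign +
step 1: pivot 6/77 → sign +
signature = (2, 0, 0)

Answer: (2, 0, 0)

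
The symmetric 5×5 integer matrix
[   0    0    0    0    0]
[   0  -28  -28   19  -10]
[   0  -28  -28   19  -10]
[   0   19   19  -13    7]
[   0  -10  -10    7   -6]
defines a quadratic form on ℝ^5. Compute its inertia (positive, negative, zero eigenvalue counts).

Answer: (0, 3, 2)

Derivation:
step 0: pivot -28 → sign −
step 1: pivot -3/28 → sign −
step 2: pivot -2 → sign −
step 3: row/col 3 already zero → sign 0
step 4: row/col 4 already zero → sign 0
signature = (0, 3, 2)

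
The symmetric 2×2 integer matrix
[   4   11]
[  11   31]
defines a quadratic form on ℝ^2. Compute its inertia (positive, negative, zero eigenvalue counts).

step 0: pivot 4 → sign +
step 1: pivot 3/4 → sign +
signature = (2, 0, 0)

Answer: (2, 0, 0)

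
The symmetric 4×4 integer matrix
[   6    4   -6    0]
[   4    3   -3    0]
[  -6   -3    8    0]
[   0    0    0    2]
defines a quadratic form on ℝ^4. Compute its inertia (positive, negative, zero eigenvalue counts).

Answer: (3, 1, 0)

Derivation:
step 0: pivot 6 → sign +
step 1: pivot 1/3 → sign +
step 2: pivot -1 → sign −
step 3: pivot 2 → sign +
signature = (3, 1, 0)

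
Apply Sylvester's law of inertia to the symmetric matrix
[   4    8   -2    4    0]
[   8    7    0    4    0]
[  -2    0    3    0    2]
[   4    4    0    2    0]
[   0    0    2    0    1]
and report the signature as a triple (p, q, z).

Answer: (2, 2, 1)

Derivation:
step 0: pivot 4 → sign +
step 1: pivot -9 → sign −
step 2: pivot 34/9 → sign +
step 3: pivot -4/17 → sign −
step 4: row/col 4 already zero → sign 0
signature = (2, 2, 1)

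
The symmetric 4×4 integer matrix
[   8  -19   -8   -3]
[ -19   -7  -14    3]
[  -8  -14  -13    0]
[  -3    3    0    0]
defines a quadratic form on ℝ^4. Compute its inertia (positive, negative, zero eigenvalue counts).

step 0: pivot 8 → sign +
step 1: pivot -417/8 → sign −
step 2: pivot -15/139 → sign −
step 3: pivot 3/5 → sign +
signature = (2, 2, 0)

Answer: (2, 2, 0)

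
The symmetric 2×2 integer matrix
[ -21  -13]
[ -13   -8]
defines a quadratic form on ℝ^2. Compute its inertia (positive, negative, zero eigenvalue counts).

Answer: (1, 1, 0)

Derivation:
step 0: pivot -21 → sign −
step 1: pivot 1/21 → sign +
signature = (1, 1, 0)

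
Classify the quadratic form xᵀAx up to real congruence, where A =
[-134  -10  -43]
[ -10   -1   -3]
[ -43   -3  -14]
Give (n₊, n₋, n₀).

step 0: pivot -134 → sign −
step 1: pivot -17/67 → sign −
step 2: pivot -1/34 → sign −
signature = (0, 3, 0)

Answer: (0, 3, 0)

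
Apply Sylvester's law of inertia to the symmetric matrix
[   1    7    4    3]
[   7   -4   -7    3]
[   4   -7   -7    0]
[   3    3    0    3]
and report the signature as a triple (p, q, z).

Answer: (2, 1, 1)

Derivation:
step 0: pivot 1 → sign +
step 1: pivot -53 → sign −
step 2: pivot 6/53 → sign +
step 3: row/col 3 already zero → sign 0
signature = (2, 1, 1)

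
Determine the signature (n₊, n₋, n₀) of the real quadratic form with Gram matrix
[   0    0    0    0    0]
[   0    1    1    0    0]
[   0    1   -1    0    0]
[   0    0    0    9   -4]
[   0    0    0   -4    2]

step 0: pivot 1 → sign +
step 1: pivot -2 → sign −
step 2: pivot 9 → sign +
step 3: pivot 2/9 → sign +
step 4: row/col 4 already zero → sign 0
signature = (3, 1, 1)

Answer: (3, 1, 1)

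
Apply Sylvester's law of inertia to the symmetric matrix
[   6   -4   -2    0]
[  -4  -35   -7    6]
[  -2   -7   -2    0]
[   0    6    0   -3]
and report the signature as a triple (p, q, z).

step 0: pivot 6 → sign +
step 1: pivot -113/3 → sign −
step 2: pivot -93/113 → sign −
step 3: pivot 3/31 → sign +
signature = (2, 2, 0)

Answer: (2, 2, 0)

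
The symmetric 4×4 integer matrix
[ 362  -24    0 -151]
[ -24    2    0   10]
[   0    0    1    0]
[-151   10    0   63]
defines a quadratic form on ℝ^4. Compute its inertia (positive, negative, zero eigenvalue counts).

step 0: pivot 362 → sign +
step 1: pivot 74/181 → sign +
step 2: pivot 1 → sign +
step 3: pivot 1/74 → sign +
signature = (4, 0, 0)

Answer: (4, 0, 0)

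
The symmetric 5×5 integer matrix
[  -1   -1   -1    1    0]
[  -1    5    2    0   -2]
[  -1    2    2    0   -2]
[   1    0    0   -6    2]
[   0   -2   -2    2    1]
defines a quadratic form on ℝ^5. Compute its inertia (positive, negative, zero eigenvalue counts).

step 0: pivot -1 → sign −
step 1: pivot 6 → sign +
step 2: pivot 3/2 → sign +
step 3: pivot -16/3 → sign −
step 4: row/col 4 already zero → sign 0
signature = (2, 2, 1)

Answer: (2, 2, 1)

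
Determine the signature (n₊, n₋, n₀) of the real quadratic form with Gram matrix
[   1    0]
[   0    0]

step 0: pivot 1 → sign +
step 1: row/col 1 already zero → sign 0
signature = (1, 0, 1)

Answer: (1, 0, 1)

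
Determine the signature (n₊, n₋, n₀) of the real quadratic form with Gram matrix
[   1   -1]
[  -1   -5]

step 0: pivot 1 → sign +
step 1: pivot -6 → sign −
signature = (1, 1, 0)

Answer: (1, 1, 0)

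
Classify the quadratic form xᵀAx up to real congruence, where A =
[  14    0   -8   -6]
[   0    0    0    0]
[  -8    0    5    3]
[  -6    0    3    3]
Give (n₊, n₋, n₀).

step 0: pivot 14 → sign +
step 1: pivot 3/7 → sign +
step 2: row/col 2 already zero → sign 0
step 3: row/col 3 already zero → sign 0
signature = (2, 0, 2)

Answer: (2, 0, 2)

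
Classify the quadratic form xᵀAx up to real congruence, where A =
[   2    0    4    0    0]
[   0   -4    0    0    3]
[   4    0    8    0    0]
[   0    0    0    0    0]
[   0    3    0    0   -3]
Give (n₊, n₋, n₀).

Answer: (1, 2, 2)

Derivation:
step 0: pivot 2 → sign +
step 1: pivot -4 → sign −
step 2: pivot -3/4 → sign −
step 3: row/col 3 already zero → sign 0
step 4: row/col 4 already zero → sign 0
signature = (1, 2, 2)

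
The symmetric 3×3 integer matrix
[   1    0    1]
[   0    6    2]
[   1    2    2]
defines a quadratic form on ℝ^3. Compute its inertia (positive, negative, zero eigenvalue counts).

step 0: pivot 1 → sign +
step 1: pivot 6 → sign +
step 2: pivot 1/3 → sign +
signature = (3, 0, 0)

Answer: (3, 0, 0)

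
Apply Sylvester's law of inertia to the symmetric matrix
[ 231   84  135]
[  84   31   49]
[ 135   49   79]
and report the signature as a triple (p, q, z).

step 0: pivot 231 → sign +
step 1: pivot 5/11 → sign +
step 2: pivot 3/35 → sign +
signature = (3, 0, 0)

Answer: (3, 0, 0)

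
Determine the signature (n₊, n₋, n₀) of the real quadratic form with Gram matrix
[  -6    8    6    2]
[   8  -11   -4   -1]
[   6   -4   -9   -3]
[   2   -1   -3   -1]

Answer: (1, 3, 0)

Derivation:
step 0: pivot -6 → sign −
step 1: pivot -1/3 → sign −
step 2: pivot 45 → sign +
step 3: pivot -1/45 → sign −
signature = (1, 3, 0)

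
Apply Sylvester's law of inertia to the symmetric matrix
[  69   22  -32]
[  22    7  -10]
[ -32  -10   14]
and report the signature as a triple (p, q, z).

Answer: (2, 1, 0)

Derivation:
step 0: pivot 69 → sign +
step 1: pivot -1/69 → sign −
step 2: pivot 2 → sign +
signature = (2, 1, 0)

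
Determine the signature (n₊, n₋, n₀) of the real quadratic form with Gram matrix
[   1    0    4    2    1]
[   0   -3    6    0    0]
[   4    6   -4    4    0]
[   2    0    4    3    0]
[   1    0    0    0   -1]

Answer: (2, 2, 1)

Derivation:
step 0: pivot 1 → sign +
step 1: pivot -3 → sign −
step 2: pivot -8 → sign −
step 3: pivot 1 → sign +
step 4: row/col 4 already zero → sign 0
signature = (2, 2, 1)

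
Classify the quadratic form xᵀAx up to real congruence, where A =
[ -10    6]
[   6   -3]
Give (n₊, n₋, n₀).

step 0: pivot -10 → sign −
step 1: pivot 3/5 → sign +
signature = (1, 1, 0)

Answer: (1, 1, 0)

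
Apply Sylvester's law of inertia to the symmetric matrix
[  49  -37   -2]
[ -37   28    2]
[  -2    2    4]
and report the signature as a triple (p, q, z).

Answer: (2, 0, 1)

Derivation:
step 0: pivot 49 → sign +
step 1: pivot 3/49 → sign +
step 2: row/col 2 already zero → sign 0
signature = (2, 0, 1)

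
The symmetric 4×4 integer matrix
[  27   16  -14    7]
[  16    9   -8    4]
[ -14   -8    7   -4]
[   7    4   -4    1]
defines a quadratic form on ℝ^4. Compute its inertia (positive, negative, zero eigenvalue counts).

step 0: pivot 27 → sign +
step 1: pivot -13/27 → sign −
step 2: pivot -1/13 → sign −
step 3: pivot 2 → sign +
signature = (2, 2, 0)

Answer: (2, 2, 0)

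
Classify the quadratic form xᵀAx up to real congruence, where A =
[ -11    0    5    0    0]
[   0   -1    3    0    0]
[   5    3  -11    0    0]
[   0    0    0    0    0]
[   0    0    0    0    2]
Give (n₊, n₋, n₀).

step 0: pivot -11 → sign −
step 1: pivot -1 → sign −
step 2: pivot 3/11 → sign +
step 3: pivot 2 → sign +
step 4: row/col 4 already zero → sign 0
signature = (2, 2, 1)

Answer: (2, 2, 1)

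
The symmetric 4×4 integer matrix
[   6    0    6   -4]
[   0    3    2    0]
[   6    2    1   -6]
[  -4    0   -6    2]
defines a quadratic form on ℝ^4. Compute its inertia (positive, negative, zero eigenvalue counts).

Answer: (2, 2, 0)

Derivation:
step 0: pivot 6 → sign +
step 1: pivot 3 → sign +
step 2: pivot -19/3 → sign −
step 3: pivot -2/57 → sign −
signature = (2, 2, 0)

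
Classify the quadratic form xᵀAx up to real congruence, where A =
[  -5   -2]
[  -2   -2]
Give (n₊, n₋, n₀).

step 0: pivot -5 → sign −
step 1: pivot -6/5 → sign −
signature = (0, 2, 0)

Answer: (0, 2, 0)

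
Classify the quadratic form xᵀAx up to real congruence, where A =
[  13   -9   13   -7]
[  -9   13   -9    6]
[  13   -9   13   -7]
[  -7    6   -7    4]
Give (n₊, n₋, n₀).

step 0: pivot 13 → sign +
step 1: pivot 88/13 → sign +
step 2: pivot 3/88 → sign +
step 3: row/col 3 already zero → sign 0
signature = (3, 0, 1)

Answer: (3, 0, 1)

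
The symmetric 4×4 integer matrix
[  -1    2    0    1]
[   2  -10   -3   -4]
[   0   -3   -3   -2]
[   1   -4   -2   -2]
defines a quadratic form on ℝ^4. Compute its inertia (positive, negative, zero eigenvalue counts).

step 0: pivot -1 → sign −
step 1: pivot -6 → sign −
step 2: pivot -3/2 → sign −
step 3: pivot 1/3 → sign +
signature = (1, 3, 0)

Answer: (1, 3, 0)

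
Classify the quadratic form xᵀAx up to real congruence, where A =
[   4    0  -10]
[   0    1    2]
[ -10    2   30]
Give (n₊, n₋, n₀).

Answer: (3, 0, 0)

Derivation:
step 0: pivot 4 → sign +
step 1: pivot 1 → sign +
step 2: pivot 1 → sign +
signature = (3, 0, 0)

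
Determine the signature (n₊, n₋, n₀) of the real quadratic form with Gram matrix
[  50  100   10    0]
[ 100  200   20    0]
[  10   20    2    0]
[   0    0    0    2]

step 0: pivot 50 → sign +
step 1: pivot 2 → sign +
step 2: row/col 2 already zero → sign 0
step 3: row/col 3 already zero → sign 0
signature = (2, 0, 2)

Answer: (2, 0, 2)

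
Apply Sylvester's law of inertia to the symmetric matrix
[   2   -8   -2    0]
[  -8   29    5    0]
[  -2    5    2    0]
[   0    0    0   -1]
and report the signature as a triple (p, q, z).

step 0: pivot 2 → sign +
step 1: pivot -3 → sign −
step 2: pivot 3 → sign +
step 3: pivot -1 → sign −
signature = (2, 2, 0)

Answer: (2, 2, 0)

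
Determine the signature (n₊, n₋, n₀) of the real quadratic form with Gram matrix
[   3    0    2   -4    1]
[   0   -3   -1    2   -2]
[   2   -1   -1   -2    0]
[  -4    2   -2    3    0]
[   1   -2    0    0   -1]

Answer: (1, 3, 1)

Derivation:
step 0: pivot 3 → sign +
step 1: pivot -3 → sign −
step 2: pivot -2 → sign −
step 3: pivot -1 → sign −
step 4: row/col 4 already zero → sign 0
signature = (1, 3, 1)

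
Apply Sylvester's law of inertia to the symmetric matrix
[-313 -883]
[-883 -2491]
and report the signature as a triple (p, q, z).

step 0: pivot -313 → sign −
step 1: pivot 6/313 → sign +
signature = (1, 1, 0)

Answer: (1, 1, 0)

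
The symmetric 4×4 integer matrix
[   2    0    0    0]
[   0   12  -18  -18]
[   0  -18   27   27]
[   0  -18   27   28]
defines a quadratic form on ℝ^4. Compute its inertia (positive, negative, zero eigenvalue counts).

Answer: (3, 0, 1)

Derivation:
step 0: pivot 2 → sign +
step 1: pivot 12 → sign +
step 2: pivot 1 → sign +
step 3: row/col 3 already zero → sign 0
signature = (3, 0, 1)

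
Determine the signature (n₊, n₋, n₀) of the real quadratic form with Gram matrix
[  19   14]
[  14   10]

Answer: (1, 1, 0)

Derivation:
step 0: pivot 19 → sign +
step 1: pivot -6/19 → sign −
signature = (1, 1, 0)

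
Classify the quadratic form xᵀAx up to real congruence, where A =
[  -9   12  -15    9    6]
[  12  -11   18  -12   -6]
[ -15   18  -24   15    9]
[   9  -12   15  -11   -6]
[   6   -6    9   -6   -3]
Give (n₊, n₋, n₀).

step 0: pivot -9 → sign −
step 1: pivot 5 → sign +
step 2: pivot 1/5 → sign +
step 3: pivot -2 → sign −
step 4: row/col 4 already zero → sign 0
signature = (2, 2, 1)

Answer: (2, 2, 1)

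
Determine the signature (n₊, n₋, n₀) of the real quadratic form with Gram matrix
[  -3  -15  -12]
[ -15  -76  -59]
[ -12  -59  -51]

step 0: pivot -3 → sign −
step 1: pivot -1 → sign −
step 2: pivot -2 → sign −
signature = (0, 3, 0)

Answer: (0, 3, 0)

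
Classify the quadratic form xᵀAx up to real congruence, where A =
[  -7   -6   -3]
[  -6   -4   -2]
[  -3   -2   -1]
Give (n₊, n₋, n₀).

Answer: (1, 1, 1)

Derivation:
step 0: pivot -7 → sign −
step 1: pivot 8/7 → sign +
step 2: row/col 2 already zero → sign 0
signature = (1, 1, 1)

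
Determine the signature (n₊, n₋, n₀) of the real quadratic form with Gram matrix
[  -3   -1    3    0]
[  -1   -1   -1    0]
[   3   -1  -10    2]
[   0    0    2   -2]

step 0: pivot -3 → sign −
step 1: pivot -2/3 → sign −
step 2: pivot -1 → sign −
step 3: pivot 2 → sign +
signature = (1, 3, 0)

Answer: (1, 3, 0)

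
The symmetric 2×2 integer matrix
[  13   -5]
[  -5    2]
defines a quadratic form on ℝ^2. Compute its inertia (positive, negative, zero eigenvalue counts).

step 0: pivot 13 → sign +
step 1: pivot 1/13 → sign +
signature = (2, 0, 0)

Answer: (2, 0, 0)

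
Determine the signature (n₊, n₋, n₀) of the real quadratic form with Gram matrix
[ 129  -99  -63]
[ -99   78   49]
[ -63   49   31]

step 0: pivot 129 → sign +
step 1: pivot 87/43 → sign +
step 2: pivot 2/87 → sign +
signature = (3, 0, 0)

Answer: (3, 0, 0)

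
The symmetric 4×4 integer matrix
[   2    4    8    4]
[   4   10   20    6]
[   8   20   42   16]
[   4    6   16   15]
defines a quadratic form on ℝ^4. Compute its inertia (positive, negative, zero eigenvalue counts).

Answer: (3, 1, 0)

Derivation:
step 0: pivot 2 → sign +
step 1: pivot 2 → sign +
step 2: pivot 2 → sign +
step 3: pivot -3 → sign −
signature = (3, 1, 0)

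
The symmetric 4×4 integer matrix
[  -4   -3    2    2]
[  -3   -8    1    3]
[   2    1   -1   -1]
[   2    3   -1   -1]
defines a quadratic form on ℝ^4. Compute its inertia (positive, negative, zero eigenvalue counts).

Answer: (1, 2, 1)

Derivation:
step 0: pivot -4 → sign −
step 1: pivot -23/4 → sign −
step 2: pivot 1/23 → sign +
step 3: row/col 3 already zero → sign 0
signature = (1, 2, 1)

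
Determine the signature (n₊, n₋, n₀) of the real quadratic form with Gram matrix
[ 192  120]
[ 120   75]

step 0: pivot 192 → sign +
step 1: row/col 1 already zero → sign 0
signature = (1, 0, 1)

Answer: (1, 0, 1)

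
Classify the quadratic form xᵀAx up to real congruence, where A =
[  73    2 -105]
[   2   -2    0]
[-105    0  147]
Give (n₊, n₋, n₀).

Answer: (1, 1, 1)

Derivation:
step 0: pivot 73 → sign +
step 1: pivot -150/73 → sign −
step 2: row/col 2 already zero → sign 0
signature = (1, 1, 1)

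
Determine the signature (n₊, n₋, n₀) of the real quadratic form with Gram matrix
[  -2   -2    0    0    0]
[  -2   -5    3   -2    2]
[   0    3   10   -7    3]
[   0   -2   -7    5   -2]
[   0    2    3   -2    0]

Answer: (2, 3, 0)

Derivation:
step 0: pivot -2 → sign −
step 1: pivot -3 → sign −
step 2: pivot 13 → sign +
step 3: pivot 4/39 → sign +
step 4: pivot -3/4 → sign −
signature = (2, 3, 0)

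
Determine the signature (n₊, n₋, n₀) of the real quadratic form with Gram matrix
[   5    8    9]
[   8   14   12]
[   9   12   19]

step 0: pivot 5 → sign +
step 1: pivot 6/5 → sign +
step 2: pivot -2 → sign −
signature = (2, 1, 0)

Answer: (2, 1, 0)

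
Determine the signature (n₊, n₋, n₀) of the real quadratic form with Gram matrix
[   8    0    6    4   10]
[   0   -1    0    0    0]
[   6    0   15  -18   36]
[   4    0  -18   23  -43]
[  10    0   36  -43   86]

step 0: pivot 8 → sign +
step 1: pivot -1 → sign −
step 2: pivot 21/2 → sign +
step 3: pivot -21 → sign −
step 4: row/col 4 already zero → sign 0
signature = (2, 2, 1)

Answer: (2, 2, 1)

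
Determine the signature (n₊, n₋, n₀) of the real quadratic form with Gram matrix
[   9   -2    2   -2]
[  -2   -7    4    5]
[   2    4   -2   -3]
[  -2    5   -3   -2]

Answer: (3, 1, 0)

Derivation:
step 0: pivot 9 → sign +
step 1: pivot -67/9 → sign −
step 2: pivot 14/67 → sign +
step 3: pivot 3/14 → sign +
signature = (3, 1, 0)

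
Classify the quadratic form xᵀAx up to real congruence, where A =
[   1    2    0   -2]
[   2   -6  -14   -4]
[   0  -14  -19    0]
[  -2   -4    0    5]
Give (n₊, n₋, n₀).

step 0: pivot 1 → sign +
step 1: pivot -10 → sign −
step 2: pivot 3/5 → sign +
step 3: pivot 1 → sign +
signature = (3, 1, 0)

Answer: (3, 1, 0)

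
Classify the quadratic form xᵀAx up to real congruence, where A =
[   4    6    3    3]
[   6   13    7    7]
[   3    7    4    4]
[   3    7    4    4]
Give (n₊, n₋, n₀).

step 0: pivot 4 → sign +
step 1: pivot 4 → sign +
step 2: pivot 3/16 → sign +
step 3: row/col 3 already zero → sign 0
signature = (3, 0, 1)

Answer: (3, 0, 1)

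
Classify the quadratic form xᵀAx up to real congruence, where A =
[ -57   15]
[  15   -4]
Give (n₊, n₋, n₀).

Answer: (0, 2, 0)

Derivation:
step 0: pivot -57 → sign −
step 1: pivot -1/19 → sign −
signature = (0, 2, 0)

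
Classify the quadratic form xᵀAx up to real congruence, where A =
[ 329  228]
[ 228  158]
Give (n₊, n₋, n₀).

step 0: pivot 329 → sign +
step 1: pivot -2/329 → sign −
signature = (1, 1, 0)

Answer: (1, 1, 0)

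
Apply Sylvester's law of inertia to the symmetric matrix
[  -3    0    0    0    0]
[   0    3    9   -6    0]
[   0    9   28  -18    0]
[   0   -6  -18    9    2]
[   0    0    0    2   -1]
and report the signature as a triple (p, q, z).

step 0: pivot -3 → sign −
step 1: pivot 3 → sign +
step 2: pivot 1 → sign +
step 3: pivot -3 → sign −
step 4: pivot 1/3 → sign +
signature = (3, 2, 0)

Answer: (3, 2, 0)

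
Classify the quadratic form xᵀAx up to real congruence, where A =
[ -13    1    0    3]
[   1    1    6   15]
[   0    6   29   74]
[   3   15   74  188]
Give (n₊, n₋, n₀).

Answer: (1, 3, 0)

Derivation:
step 0: pivot -13 → sign −
step 1: pivot 14/13 → sign +
step 2: pivot -31/7 → sign −
step 3: pivot -3/31 → sign −
signature = (1, 3, 0)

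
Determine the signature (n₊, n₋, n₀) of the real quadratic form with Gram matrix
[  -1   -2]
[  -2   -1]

step 0: pivot -1 → sign −
step 1: pivot 3 → sign +
signature = (1, 1, 0)

Answer: (1, 1, 0)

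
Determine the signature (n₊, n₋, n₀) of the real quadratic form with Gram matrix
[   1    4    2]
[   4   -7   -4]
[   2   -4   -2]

step 0: pivot 1 → sign +
step 1: pivot -23 → sign −
step 2: pivot 6/23 → sign +
signature = (2, 1, 0)

Answer: (2, 1, 0)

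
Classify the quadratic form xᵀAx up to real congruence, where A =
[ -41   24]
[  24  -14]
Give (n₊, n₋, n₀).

Answer: (1, 1, 0)

Derivation:
step 0: pivot -41 → sign −
step 1: pivot 2/41 → sign +
signature = (1, 1, 0)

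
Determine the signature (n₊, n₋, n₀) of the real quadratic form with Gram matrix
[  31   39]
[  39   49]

step 0: pivot 31 → sign +
step 1: pivot -2/31 → sign −
signature = (1, 1, 0)

Answer: (1, 1, 0)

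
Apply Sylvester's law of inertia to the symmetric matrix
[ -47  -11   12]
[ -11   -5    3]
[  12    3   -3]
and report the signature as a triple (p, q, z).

step 0: pivot -47 → sign −
step 1: pivot -114/47 → sign −
step 2: pivot 3/38 → sign +
signature = (1, 2, 0)

Answer: (1, 2, 0)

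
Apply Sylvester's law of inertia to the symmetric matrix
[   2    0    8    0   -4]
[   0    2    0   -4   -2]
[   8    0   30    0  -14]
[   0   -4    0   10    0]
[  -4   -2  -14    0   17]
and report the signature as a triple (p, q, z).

step 0: pivot 2 → sign +
step 1: pivot 2 → sign +
step 2: pivot -2 → sign −
step 3: pivot 2 → sign +
step 4: pivot 1 → sign +
signature = (4, 1, 0)

Answer: (4, 1, 0)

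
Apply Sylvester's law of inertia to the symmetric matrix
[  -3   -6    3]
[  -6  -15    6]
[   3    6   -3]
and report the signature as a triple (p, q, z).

step 0: pivot -3 → sign −
step 1: pivot -3 → sign −
step 2: row/col 2 already zero → sign 0
signature = (0, 2, 1)

Answer: (0, 2, 1)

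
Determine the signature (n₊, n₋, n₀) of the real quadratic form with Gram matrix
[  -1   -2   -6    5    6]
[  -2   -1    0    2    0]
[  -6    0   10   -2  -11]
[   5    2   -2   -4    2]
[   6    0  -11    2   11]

Answer: (1, 4, 0)

Derivation:
step 0: pivot -1 → sign −
step 1: pivot 3 → sign +
step 2: pivot -2 → sign −
step 3: pivot -1/3 → sign −
step 4: pivot -1/2 → sign −
signature = (1, 4, 0)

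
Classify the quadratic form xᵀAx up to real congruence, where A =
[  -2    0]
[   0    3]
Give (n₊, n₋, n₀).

Answer: (1, 1, 0)

Derivation:
step 0: pivot -2 → sign −
step 1: pivot 3 → sign +
signature = (1, 1, 0)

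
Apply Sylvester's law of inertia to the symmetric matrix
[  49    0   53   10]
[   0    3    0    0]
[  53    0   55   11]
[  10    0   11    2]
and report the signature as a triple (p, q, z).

step 0: pivot 49 → sign +
step 1: pivot 3 → sign +
step 2: pivot -114/49 → sign −
step 3: pivot -1/38 → sign −
signature = (2, 2, 0)

Answer: (2, 2, 0)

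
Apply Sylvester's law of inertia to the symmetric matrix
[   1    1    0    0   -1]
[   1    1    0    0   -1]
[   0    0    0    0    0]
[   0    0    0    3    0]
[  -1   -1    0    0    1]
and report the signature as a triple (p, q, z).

Answer: (2, 0, 3)

Derivation:
step 0: pivot 1 → sign +
step 1: pivot 3 → sign +
step 2: row/col 2 already zero → sign 0
step 3: row/col 3 already zero → sign 0
step 4: row/col 4 already zero → sign 0
signature = (2, 0, 3)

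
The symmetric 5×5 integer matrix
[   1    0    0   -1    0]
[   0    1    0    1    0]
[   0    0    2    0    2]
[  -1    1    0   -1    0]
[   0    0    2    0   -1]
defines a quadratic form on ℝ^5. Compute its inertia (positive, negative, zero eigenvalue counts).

Answer: (3, 2, 0)

Derivation:
step 0: pivot 1 → sign +
step 1: pivot 1 → sign +
step 2: pivot 2 → sign +
step 3: pivot -3 → sign −
step 4: pivot -3 → sign −
signature = (3, 2, 0)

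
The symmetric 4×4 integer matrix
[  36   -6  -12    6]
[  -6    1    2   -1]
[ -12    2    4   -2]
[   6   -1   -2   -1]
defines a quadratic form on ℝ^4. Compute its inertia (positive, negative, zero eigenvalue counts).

step 0: pivot 36 → sign +
step 1: pivot -2 → sign −
step 2: row/col 2 already zero → sign 0
step 3: row/col 3 already zero → sign 0
signature = (1, 1, 2)

Answer: (1, 1, 2)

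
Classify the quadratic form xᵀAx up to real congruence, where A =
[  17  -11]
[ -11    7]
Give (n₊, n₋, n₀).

Answer: (1, 1, 0)

Derivation:
step 0: pivot 17 → sign +
step 1: pivot -2/17 → sign −
signature = (1, 1, 0)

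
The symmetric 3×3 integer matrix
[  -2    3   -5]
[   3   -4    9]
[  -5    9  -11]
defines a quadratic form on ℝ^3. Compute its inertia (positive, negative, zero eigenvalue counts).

step 0: pivot -2 → sign −
step 1: pivot 1/2 → sign +
step 2: pivot -3 → sign −
signature = (1, 2, 0)

Answer: (1, 2, 0)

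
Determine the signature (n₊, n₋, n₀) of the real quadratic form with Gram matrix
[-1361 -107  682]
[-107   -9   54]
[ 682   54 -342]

Answer: (0, 2, 1)

Derivation:
step 0: pivot -1361 → sign −
step 1: pivot -800/1361 → sign −
step 2: row/col 2 already zero → sign 0
signature = (0, 2, 1)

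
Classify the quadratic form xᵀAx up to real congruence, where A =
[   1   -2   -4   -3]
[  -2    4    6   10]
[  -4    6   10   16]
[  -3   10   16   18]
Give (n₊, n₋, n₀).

Answer: (3, 1, 0)

Derivation:
step 0: pivot 1 → sign +
step 1: pivot -6 → sign −
step 2: pivot 2/3 → sign +
step 3: pivot 1 → sign +
signature = (3, 1, 0)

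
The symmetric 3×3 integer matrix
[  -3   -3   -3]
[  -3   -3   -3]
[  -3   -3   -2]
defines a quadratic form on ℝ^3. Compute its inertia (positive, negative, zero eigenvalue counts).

Answer: (1, 1, 1)

Derivation:
step 0: pivot -3 → sign −
step 1: pivot 1 → sign +
step 2: row/col 2 already zero → sign 0
signature = (1, 1, 1)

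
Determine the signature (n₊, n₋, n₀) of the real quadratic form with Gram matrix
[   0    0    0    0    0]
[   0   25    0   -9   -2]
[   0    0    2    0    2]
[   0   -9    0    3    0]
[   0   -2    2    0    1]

step 0: pivot 25 → sign +
step 1: pivot 2 → sign +
step 2: pivot -6/25 → sign −
step 3: pivot 1 → sign +
step 4: row/col 4 already zero → sign 0
signature = (3, 1, 1)

Answer: (3, 1, 1)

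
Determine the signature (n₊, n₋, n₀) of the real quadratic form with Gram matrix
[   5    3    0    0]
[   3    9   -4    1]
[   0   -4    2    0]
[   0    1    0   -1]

Answer: (3, 1, 0)

Derivation:
step 0: pivot 5 → sign +
step 1: pivot 36/5 → sign +
step 2: pivot -2/9 → sign −
step 3: pivot 1/4 → sign +
signature = (3, 1, 0)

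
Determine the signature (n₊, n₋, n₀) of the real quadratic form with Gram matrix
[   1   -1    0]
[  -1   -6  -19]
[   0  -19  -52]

step 0: pivot 1 → sign +
step 1: pivot -7 → sign −
step 2: pivot -3/7 → sign −
signature = (1, 2, 0)

Answer: (1, 2, 0)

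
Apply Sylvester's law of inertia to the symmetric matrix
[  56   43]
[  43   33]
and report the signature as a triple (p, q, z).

step 0: pivot 56 → sign +
step 1: pivot -1/56 → sign −
signature = (1, 1, 0)

Answer: (1, 1, 0)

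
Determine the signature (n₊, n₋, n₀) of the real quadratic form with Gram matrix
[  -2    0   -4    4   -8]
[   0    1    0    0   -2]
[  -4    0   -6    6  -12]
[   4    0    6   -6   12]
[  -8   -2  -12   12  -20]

step 0: pivot -2 → sign −
step 1: pivot 1 → sign +
step 2: pivot 2 → sign +
step 3: row/col 3 already zero → sign 0
step 4: row/col 4 already zero → sign 0
signature = (2, 1, 2)

Answer: (2, 1, 2)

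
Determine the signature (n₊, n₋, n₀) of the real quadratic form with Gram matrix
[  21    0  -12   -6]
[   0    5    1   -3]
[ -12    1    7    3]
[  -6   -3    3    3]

Answer: (2, 1, 1)

Derivation:
step 0: pivot 21 → sign +
step 1: pivot 5 → sign +
step 2: pivot -2/35 → sign −
step 3: row/col 3 already zero → sign 0
signature = (2, 1, 1)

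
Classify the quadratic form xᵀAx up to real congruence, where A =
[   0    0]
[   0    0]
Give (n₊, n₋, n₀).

Answer: (0, 0, 2)

Derivation:
step 0: row/col 0 already zero → sign 0
step 1: row/col 1 already zero → sign 0
signature = (0, 0, 2)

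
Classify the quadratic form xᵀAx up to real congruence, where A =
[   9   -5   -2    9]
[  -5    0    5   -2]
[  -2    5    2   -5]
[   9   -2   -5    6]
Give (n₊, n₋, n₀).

Answer: (3, 1, 0)

Derivation:
step 0: pivot 9 → sign +
step 1: pivot -25/9 → sign −
step 2: pivot 7 → sign +
step 3: pivot 6/175 → sign +
signature = (3, 1, 0)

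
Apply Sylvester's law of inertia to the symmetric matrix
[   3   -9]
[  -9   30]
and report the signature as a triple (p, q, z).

step 0: pivot 3 → sign +
step 1: pivot 3 → sign +
signature = (2, 0, 0)

Answer: (2, 0, 0)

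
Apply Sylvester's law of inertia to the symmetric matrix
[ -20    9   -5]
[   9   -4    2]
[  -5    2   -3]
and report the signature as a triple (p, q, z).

Answer: (1, 2, 0)

Derivation:
step 0: pivot -20 → sign −
step 1: pivot 1/20 → sign +
step 2: pivot -3 → sign −
signature = (1, 2, 0)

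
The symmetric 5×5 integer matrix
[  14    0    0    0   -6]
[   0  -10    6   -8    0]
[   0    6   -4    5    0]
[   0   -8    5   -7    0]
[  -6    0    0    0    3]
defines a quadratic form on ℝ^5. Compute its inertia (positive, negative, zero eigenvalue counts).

step 0: pivot 14 → sign +
step 1: pivot -10 → sign −
step 2: pivot -2/5 → sign −
step 3: pivot -1/2 → sign −
step 4: pivot 3/7 → sign +
signature = (2, 3, 0)

Answer: (2, 3, 0)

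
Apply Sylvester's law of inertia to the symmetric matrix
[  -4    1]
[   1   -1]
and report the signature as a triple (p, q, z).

Answer: (0, 2, 0)

Derivation:
step 0: pivot -4 → sign −
step 1: pivot -3/4 → sign −
signature = (0, 2, 0)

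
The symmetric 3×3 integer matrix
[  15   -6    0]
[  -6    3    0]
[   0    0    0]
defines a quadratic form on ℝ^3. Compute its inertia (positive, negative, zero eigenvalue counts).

Answer: (2, 0, 1)

Derivation:
step 0: pivot 15 → sign +
step 1: pivot 3/5 → sign +
step 2: row/col 2 already zero → sign 0
signature = (2, 0, 1)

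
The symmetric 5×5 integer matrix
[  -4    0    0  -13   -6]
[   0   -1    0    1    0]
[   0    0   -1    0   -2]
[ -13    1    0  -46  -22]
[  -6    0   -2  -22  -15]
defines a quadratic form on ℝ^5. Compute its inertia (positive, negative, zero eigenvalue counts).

Answer: (1, 4, 0)

Derivation:
step 0: pivot -4 → sign −
step 1: pivot -1 → sign −
step 2: pivot -1 → sign −
step 3: pivot -11/4 → sign −
step 4: pivot 3/11 → sign +
signature = (1, 4, 0)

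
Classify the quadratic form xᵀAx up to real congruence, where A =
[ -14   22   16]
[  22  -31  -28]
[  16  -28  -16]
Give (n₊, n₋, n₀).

Answer: (1, 1, 1)

Derivation:
step 0: pivot -14 → sign −
step 1: pivot 25/7 → sign +
step 2: row/col 2 already zero → sign 0
signature = (1, 1, 1)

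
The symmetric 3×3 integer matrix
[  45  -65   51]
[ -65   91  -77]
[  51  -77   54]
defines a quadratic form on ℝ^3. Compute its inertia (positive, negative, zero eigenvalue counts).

step 0: pivot 45 → sign +
step 1: pivot -26/9 → sign −
step 2: pivot 3/65 → sign +
signature = (2, 1, 0)

Answer: (2, 1, 0)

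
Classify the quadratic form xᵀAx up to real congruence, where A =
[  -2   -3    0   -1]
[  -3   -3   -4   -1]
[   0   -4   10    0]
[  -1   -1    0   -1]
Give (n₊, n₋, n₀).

step 0: pivot -2 → sign −
step 1: pivot 3/2 → sign +
step 2: pivot -2/3 → sign −
step 3: pivot 2 → sign +
signature = (2, 2, 0)

Answer: (2, 2, 0)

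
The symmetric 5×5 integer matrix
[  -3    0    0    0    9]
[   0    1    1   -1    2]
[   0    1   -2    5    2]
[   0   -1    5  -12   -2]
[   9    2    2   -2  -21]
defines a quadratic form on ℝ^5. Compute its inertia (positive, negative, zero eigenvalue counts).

step 0: pivot -3 → sign −
step 1: pivot 1 → sign +
step 2: pivot -3 → sign −
step 3: pivot -1 → sign −
step 4: pivot 2 → sign +
signature = (2, 3, 0)

Answer: (2, 3, 0)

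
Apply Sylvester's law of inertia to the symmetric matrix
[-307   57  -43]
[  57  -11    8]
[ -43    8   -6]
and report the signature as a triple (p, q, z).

step 0: pivot -307 → sign −
step 1: pivot -128/307 → sign −
step 2: pivot 3/128 → sign +
signature = (1, 2, 0)

Answer: (1, 2, 0)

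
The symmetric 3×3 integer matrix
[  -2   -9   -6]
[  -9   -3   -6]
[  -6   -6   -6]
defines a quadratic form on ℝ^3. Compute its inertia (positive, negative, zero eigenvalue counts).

step 0: pivot -2 → sign −
step 1: pivot 75/2 → sign +
step 2: pivot 6/25 → sign +
signature = (2, 1, 0)

Answer: (2, 1, 0)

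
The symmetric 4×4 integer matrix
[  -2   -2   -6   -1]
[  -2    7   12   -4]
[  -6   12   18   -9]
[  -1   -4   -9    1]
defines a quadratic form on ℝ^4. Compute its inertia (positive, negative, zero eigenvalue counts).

step 0: pivot -2 → sign −
step 1: pivot 9 → sign +
step 2: pivot 1/2 → sign +
step 3: row/col 3 already zero → sign 0
signature = (2, 1, 1)

Answer: (2, 1, 1)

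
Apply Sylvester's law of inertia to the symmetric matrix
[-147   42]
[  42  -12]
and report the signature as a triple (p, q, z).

Answer: (0, 1, 1)

Derivation:
step 0: pivot -147 → sign −
step 1: row/col 1 already zero → sign 0
signature = (0, 1, 1)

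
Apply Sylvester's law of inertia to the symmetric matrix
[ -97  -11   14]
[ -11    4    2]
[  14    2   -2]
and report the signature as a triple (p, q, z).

Answer: (1, 2, 0)

Derivation:
step 0: pivot -97 → sign −
step 1: pivot 509/97 → sign +
step 2: pivot -6/509 → sign −
signature = (1, 2, 0)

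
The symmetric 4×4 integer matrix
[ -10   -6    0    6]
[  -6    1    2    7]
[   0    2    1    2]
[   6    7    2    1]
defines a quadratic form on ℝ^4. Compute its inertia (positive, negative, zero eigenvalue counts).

step 0: pivot -10 → sign −
step 1: pivot 23/5 → sign +
step 2: pivot 3/23 → sign +
step 3: row/col 3 already zero → sign 0
signature = (2, 1, 1)

Answer: (2, 1, 1)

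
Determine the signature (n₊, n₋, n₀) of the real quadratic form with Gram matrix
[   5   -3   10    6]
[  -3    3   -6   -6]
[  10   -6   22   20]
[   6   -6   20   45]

Answer: (4, 0, 0)

Derivation:
step 0: pivot 5 → sign +
step 1: pivot 6/5 → sign +
step 2: pivot 2 → sign +
step 3: pivot 1 → sign +
signature = (4, 0, 0)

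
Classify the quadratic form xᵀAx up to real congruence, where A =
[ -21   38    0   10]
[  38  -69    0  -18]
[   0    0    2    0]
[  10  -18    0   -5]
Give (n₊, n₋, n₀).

step 0: pivot -21 → sign −
step 1: pivot -5/21 → sign −
step 2: pivot 2 → sign +
step 3: pivot -1/5 → sign −
signature = (1, 3, 0)

Answer: (1, 3, 0)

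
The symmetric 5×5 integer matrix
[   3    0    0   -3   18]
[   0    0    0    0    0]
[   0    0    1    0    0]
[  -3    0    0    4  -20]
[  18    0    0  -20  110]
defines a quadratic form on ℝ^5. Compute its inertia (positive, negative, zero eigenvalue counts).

Answer: (3, 1, 1)

Derivation:
step 0: pivot 3 → sign +
step 1: pivot 1 → sign +
step 2: pivot 1 → sign +
step 3: pivot -2 → sign −
step 4: row/col 4 already zero → sign 0
signature = (3, 1, 1)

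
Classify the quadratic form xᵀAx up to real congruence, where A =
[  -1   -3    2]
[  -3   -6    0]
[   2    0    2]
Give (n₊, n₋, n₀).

step 0: pivot -1 → sign −
step 1: pivot 3 → sign +
step 2: pivot -6 → sign −
signature = (1, 2, 0)

Answer: (1, 2, 0)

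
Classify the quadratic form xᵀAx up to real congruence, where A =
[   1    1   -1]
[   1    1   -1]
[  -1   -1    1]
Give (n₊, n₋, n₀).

step 0: pivot 1 → sign +
step 1: row/col 1 already zero → sign 0
step 2: row/col 2 already zero → sign 0
signature = (1, 0, 2)

Answer: (1, 0, 2)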